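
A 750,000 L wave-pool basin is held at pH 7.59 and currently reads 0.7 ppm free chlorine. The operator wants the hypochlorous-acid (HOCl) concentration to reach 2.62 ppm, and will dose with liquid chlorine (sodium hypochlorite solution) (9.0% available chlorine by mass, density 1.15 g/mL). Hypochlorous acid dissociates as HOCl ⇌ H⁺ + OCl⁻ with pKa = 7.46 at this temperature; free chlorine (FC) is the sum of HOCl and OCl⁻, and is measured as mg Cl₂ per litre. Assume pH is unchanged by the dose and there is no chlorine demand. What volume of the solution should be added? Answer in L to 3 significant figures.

39.5 L

[OCl⁻]/[HOCl] = 10^(pH − pKa) = 10^(7.59 − 7.46) = 1.349; fraction as HOCl = 1/(1 + 1.349) = 0.4257.
Free chlorine required for 2.62 ppm HOCl: 2.62 / 0.4257 = 6.154 ppm.
FC to add: 6.154 − 0.7 = 5.454 mg/L as Cl₂.
Cl₂ equivalent: 5.454 mg/L × 750,000 L = 4091 g.
Product at 9.0% available Cl: 4091 / 0.09 = 45,450 g.
Volume: 45,450 g ÷ 1.15 g/mL = 39,520 mL.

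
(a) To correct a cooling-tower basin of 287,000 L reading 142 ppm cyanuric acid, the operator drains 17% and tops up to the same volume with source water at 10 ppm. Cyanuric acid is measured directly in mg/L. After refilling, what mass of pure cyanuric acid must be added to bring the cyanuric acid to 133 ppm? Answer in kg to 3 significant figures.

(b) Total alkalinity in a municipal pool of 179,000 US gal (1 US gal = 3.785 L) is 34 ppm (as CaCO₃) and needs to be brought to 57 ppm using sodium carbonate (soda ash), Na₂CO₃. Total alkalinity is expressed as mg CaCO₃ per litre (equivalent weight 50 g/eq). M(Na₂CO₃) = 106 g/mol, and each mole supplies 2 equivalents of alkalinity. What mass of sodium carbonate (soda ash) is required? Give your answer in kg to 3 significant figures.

(a) After draining 17% and refilling: 142 × 0.83 + 10 × 0.17 = 119.56 ppm.
(a) Deficit to target: 133 − 119.56 = 13.44 mg/L.
(a) Mass: 13.44 mg/L × 287,000 L = 3857 g cyanuric acid.

(b) Volume: 179,000 US gal × 3.785 L/gal = 677,515 L.
(b) Alkalinity to add: (57 − 34) = 23 mg/L as CaCO₃ × 677,515 L = 15,580 g as CaCO₃.
(b) Equivalents: 15,580 g ÷ 50 g/eq = 311.7 eq.
(b) Each mole of Na₂CO₃ supplies 2 eq, so 311.7 / 2 = 155.8 mol.
(b) Mass: 155.8 mol × 106 g/mol = 16,520 g.

(a) 3.86 kg; (b) 16.5 kg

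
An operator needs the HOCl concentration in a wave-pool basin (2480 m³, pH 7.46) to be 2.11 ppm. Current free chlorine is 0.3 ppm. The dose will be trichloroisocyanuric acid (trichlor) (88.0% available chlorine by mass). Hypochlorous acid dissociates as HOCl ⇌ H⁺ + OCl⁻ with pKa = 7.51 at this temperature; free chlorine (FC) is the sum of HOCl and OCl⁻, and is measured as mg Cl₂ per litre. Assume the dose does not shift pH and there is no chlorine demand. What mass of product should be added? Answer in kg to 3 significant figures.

10.4 kg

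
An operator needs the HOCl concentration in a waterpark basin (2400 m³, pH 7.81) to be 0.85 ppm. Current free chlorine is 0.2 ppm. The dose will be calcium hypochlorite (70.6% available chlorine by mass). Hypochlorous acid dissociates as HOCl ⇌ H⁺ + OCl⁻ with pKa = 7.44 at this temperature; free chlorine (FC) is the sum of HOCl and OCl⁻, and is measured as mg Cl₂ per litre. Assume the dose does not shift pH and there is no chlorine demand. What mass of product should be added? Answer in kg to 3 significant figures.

8.98 kg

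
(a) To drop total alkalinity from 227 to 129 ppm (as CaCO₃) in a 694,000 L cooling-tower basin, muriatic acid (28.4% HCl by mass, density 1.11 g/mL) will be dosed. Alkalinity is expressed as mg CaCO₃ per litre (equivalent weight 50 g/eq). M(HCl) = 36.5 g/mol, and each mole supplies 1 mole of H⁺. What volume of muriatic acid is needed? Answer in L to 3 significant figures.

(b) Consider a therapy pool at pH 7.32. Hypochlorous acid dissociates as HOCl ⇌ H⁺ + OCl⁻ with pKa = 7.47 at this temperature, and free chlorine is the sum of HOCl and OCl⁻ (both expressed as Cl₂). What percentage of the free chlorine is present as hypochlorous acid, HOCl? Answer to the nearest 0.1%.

(a) 157 L; (b) 58.5%

(a) Alkalinity to neutralize: (227 − 129) = 98 mg/L as CaCO₃ × 694,000 L = 68,010 g as CaCO₃.
(a) Equivalents of H⁺ required: 68,010 ÷ 50 g/eq = 1360 eq = 1360 mol HCl.
(a) Mass of HCl: 1360 × 36.5 = 49,650 g.
(a) Mass of 28.4% solution: 49,650 / 0.284 = 174,800 g.
(a) Volume: 174,800 g ÷ 1.11 g/mL = 157,500 mL.

(b) [OCl⁻]/[HOCl] = 10^(pH − pKa) = 10^(7.32 − 7.47) = 10^-0.15 = 0.7079.
(b) Fraction as HOCl = 1 / (1 + 0.7079) = 0.5855.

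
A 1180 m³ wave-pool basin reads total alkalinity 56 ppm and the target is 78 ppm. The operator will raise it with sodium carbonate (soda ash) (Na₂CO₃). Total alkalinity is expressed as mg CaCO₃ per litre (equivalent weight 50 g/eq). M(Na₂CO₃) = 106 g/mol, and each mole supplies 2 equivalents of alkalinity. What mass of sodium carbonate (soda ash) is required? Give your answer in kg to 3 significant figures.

27.5 kg

Volume: 1180 m³ = 1,180,000 L.
Alkalinity to add: (78 − 56) = 22 mg/L as CaCO₃ × 1,180,000 L = 25,960 g as CaCO₃.
Equivalents: 25,960 g ÷ 50 g/eq = 519.2 eq.
Each mole of Na₂CO₃ supplies 2 eq, so 519.2 / 2 = 259.6 mol.
Mass: 259.6 mol × 106 g/mol = 27,520 g.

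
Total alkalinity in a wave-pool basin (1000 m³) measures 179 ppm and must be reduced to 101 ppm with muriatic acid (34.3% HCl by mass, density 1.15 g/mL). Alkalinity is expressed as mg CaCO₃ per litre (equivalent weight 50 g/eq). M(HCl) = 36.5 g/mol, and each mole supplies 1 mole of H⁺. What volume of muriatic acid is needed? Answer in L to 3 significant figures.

144 L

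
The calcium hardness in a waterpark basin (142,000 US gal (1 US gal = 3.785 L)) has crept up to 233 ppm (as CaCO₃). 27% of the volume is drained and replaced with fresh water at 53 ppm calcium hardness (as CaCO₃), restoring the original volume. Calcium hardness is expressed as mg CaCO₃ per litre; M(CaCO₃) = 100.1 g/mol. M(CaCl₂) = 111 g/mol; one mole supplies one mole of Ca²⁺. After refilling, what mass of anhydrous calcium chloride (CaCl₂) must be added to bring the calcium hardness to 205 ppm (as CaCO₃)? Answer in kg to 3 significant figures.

Volume: 142,000 US gal × 3.785 L/gal = 537,470 L.
After draining 27% and refilling: 233 × 0.73 + 53 × 0.27 = 184.4 ppm.
Deficit to target: 205 − 184.4 = 20.6 mg/L.
As CaCO₃: 20.6 mg/L × 537,470 L = 11,070 g; ÷ 100.1 = 110.6 mol Ca²⁺.
Mass: 110.6 × 111 = 12,280 g.

12.3 kg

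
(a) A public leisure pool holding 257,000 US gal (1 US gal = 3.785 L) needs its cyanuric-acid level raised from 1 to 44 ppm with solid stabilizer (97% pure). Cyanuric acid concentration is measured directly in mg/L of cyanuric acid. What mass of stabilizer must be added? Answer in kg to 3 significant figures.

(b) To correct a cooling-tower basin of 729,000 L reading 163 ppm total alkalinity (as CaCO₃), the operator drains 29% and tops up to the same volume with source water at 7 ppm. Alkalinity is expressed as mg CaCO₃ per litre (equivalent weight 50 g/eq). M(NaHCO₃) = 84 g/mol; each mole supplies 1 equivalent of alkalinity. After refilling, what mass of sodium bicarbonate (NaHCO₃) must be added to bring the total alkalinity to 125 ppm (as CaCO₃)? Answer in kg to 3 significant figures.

(a) 43.1 kg; (b) 8.87 kg

(a) Volume: 257,000 US gal × 3.785 L/gal = 972,745 L.
(a) CYA to add: (44 − 1) = 43 mg/L × 972,745 L = 41,830 g cyanuric acid.
(a) At 97% purity: 41,830 / 0.97 = 43,120 g product.

(b) After draining 29% and refilling: 163 × 0.71 + 7 × 0.29 = 117.76 ppm.
(b) Deficit to target: 125 − 117.76 = 7.24 mg/L.
(b) As CaCO₃: 7.24 mg/L × 729,000 L = 5278 g; ÷ 50 g/eq ÷ 1 = 105.6 mol NaHCO₃.
(b) Mass: 105.6 × 84 = 8867 g.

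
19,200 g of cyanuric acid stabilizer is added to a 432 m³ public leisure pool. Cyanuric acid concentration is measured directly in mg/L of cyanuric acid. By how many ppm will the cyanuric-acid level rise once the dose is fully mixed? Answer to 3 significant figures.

Volume: 432 m³ = 432,000 L.
Rise: 19,200 g / 432,000 L × 1000 = 44.44 mg/L.

44.4 ppm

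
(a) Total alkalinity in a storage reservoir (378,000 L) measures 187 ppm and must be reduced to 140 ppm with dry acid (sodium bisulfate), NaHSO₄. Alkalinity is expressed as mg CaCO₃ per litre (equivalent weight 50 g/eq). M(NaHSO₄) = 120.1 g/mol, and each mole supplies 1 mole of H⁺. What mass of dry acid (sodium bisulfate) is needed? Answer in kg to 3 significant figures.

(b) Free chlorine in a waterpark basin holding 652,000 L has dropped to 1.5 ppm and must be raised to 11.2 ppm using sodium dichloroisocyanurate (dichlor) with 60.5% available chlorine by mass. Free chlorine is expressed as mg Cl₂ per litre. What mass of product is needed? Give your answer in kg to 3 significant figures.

(a) 42.7 kg; (b) 10.5 kg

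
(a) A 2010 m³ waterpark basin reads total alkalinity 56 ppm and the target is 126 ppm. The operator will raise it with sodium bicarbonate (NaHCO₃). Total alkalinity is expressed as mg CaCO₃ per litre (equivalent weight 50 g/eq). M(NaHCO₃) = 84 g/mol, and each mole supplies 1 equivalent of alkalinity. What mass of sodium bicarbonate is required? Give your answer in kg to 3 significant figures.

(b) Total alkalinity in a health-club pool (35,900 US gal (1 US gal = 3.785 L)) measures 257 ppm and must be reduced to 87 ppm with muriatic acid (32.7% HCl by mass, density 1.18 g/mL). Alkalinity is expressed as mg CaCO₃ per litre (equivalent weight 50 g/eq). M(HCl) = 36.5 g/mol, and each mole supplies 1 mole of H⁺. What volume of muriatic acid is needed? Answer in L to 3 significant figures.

(a) 236 kg; (b) 43.7 L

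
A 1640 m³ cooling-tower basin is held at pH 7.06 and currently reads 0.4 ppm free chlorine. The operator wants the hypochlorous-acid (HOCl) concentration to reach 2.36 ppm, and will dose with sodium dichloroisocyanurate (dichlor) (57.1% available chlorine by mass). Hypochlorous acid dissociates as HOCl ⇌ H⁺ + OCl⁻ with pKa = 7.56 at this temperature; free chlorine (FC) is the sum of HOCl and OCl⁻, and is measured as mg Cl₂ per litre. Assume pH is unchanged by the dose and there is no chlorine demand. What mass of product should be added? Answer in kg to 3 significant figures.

7.77 kg

Volume: 1640 m³ = 1,640,000 L.
[OCl⁻]/[HOCl] = 10^(pH − pKa) = 10^(7.06 − 7.56) = 0.3162; fraction as HOCl = 1/(1 + 0.3162) = 0.7597.
Free chlorine required for 2.36 ppm HOCl: 2.36 / 0.7597 = 3.106 ppm.
FC to add: 3.106 − 0.4 = 2.706 mg/L as Cl₂.
Cl₂ equivalent: 2.706 mg/L × 1,640,000 L = 4438 g.
Product at 57.1% available Cl: 4438 / 0.571 = 7773 g.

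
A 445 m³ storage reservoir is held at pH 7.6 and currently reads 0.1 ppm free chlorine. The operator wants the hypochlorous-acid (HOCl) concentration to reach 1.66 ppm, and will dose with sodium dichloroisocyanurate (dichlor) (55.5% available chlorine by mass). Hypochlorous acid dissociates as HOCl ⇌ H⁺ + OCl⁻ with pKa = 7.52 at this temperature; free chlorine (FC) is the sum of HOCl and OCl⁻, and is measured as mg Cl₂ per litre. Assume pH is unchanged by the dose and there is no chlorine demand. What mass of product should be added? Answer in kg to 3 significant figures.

Volume: 445 m³ = 445,000 L.
[OCl⁻]/[HOCl] = 10^(pH − pKa) = 10^(7.6 − 7.52) = 1.202; fraction as HOCl = 1/(1 + 1.202) = 0.4541.
Free chlorine required for 1.66 ppm HOCl: 1.66 / 0.4541 = 3.656 ppm.
FC to add: 3.656 − 0.1 = 3.556 mg/L as Cl₂.
Cl₂ equivalent: 3.556 mg/L × 445,000 L = 1582 g.
Product at 55.5% available Cl: 1582 / 0.555 = 2851 g.

2.85 kg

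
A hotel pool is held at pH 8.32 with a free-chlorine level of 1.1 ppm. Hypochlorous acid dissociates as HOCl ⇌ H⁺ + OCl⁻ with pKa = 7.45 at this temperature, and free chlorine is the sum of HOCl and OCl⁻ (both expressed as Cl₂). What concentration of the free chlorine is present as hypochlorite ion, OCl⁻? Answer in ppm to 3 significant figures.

0.969 ppm

[OCl⁻]/[HOCl] = 10^(pH − pKa) = 10^(8.32 − 7.45) = 10^0.87 = 7.413.
Fraction as HOCl = 1 / (1 + 7.413) = 0.1189.
OCl⁻ = (1 − 0.1189) × 1.1 ppm = 0.9693 ppm.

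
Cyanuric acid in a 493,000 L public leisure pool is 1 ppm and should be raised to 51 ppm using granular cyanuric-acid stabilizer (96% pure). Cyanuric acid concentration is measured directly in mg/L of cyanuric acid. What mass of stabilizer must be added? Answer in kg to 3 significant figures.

CYA to add: (51 − 1) = 50 mg/L × 493,000 L = 24,650 g cyanuric acid.
At 96% purity: 24,650 / 0.96 = 25,680 g product.

25.7 kg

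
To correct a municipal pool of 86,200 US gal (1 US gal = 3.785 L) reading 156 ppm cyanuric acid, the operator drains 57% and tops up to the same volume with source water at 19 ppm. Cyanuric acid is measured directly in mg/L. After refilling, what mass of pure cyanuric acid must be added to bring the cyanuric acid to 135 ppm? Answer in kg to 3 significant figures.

Volume: 86,200 US gal × 3.785 L/gal = 326,267 L.
After draining 57% and refilling: 156 × 0.43 + 19 × 0.57 = 77.91 ppm.
Deficit to target: 135 − 77.91 = 57.09 mg/L.
Mass: 57.09 mg/L × 326,267 L = 18,630 g cyanuric acid.

18.6 kg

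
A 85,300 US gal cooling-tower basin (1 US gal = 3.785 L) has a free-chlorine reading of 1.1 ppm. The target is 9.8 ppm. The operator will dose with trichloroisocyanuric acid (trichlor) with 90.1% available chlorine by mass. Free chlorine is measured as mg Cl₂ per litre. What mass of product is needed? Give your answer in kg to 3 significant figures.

3.12 kg

Volume: 85,300 US gal × 3.785 L/gal = 322,860 L.
Chlorine deficit: 9.8 − 1.1 = 8.7 ppm = 8.7 mg/L as Cl₂.
Cl₂ equivalent needed: 8.7 mg/L × 322,860 L = 2,809,000 mg = 2809 g.
Product at 90.1% available chlorine: 2809 / 0.901 = 3118 g.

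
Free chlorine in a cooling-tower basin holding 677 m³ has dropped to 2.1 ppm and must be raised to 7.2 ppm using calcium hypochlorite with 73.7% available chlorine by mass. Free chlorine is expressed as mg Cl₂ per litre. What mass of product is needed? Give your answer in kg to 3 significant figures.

Volume: 677 m³ = 677,000 L.
Chlorine deficit: 7.2 − 2.1 = 5.1 ppm = 5.1 mg/L as Cl₂.
Cl₂ equivalent needed: 5.1 mg/L × 677,000 L = 3,453,000 mg = 3453 g.
Product at 73.7% available chlorine: 3453 / 0.737 = 4685 g.

4.68 kg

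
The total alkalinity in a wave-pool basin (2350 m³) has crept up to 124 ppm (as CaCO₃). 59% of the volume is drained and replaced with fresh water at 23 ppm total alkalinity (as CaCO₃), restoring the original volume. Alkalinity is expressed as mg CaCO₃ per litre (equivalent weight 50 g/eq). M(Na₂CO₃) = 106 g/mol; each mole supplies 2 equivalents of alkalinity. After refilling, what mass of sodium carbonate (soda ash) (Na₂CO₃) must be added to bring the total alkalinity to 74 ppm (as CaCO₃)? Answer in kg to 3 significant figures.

23.9 kg

Volume: 2350 m³ = 2,350,000 L.
After draining 59% and refilling: 124 × 0.41 + 23 × 0.59 = 64.41 ppm.
Deficit to target: 74 − 64.41 = 9.59 mg/L.
As CaCO₃: 9.59 mg/L × 2,350,000 L = 22,540 g; ÷ 50 g/eq ÷ 2 = 225.4 mol Na₂CO₃.
Mass: 225.4 × 106 = 23,890 g.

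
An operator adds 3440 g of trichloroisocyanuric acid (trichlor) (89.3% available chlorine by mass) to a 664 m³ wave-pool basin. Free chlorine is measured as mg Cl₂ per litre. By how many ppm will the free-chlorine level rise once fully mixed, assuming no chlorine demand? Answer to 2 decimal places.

4.63 ppm

Volume: 664 m³ = 664,000 L.
Available chlorine delivered: 3440 g × 0.893 = 3072 g as Cl₂.
Concentration rise: 3072 g / 664,000 L = 4.626 mg/L = 4.63 ppm.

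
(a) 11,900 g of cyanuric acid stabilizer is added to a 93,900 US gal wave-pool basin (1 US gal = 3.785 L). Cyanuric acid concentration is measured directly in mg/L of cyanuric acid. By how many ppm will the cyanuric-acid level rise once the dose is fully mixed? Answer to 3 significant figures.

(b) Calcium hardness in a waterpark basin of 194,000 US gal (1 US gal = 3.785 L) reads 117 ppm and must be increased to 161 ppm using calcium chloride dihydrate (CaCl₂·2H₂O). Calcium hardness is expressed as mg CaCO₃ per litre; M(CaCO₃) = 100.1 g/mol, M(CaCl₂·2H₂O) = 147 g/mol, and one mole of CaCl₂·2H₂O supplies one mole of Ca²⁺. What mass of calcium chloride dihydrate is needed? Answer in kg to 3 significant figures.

(a) Volume: 93,900 US gal × 3.785 L/gal = 355,412 L.
(a) Rise: 11,900 g / 355,412 L × 1000 = 33.48 mg/L.

(b) Volume: 194,000 US gal × 3.785 L/gal = 734,290 L.
(b) Hardness to add: (161 − 117) = 44 mg/L as CaCO₃ × 734,290 L = 32,310 g as CaCO₃.
(b) Moles of Ca²⁺ (1 mol Ca²⁺ ≡ 1 mol CaCO₃): 32,310 / 100.1 g/mol = 322.8 mol.
(b) Mass of CaCl₂·2H₂O: 322.8 × 147 = 47,450 g.

(a) 33.5 ppm; (b) 47.4 kg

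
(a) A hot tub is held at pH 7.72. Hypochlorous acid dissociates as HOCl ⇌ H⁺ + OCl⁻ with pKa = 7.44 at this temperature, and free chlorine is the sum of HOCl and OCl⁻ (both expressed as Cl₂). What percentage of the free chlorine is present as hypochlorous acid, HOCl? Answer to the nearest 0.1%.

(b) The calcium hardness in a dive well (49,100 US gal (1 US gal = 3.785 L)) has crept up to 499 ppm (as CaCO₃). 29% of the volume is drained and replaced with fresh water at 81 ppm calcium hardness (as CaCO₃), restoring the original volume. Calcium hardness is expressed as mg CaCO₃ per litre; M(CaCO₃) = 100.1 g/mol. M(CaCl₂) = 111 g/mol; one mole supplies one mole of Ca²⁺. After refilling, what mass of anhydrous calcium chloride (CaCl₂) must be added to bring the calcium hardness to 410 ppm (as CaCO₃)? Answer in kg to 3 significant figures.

(a) 34.4%; (b) 6.64 kg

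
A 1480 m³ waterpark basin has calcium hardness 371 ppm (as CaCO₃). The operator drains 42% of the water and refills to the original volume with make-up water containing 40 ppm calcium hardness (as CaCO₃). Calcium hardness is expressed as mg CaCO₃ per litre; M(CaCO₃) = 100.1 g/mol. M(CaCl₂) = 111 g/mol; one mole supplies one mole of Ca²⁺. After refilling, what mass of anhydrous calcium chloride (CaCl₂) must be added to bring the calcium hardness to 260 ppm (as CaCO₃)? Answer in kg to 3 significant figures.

46.0 kg

Volume: 1480 m³ = 1,480,000 L.
After draining 42% and refilling: 371 × 0.58 + 40 × 0.42 = 231.98 ppm.
Deficit to target: 260 − 231.98 = 28.02 mg/L.
As CaCO₃: 28.02 mg/L × 1,480,000 L = 41,470 g; ÷ 100.1 = 414.3 mol Ca²⁺.
Mass: 414.3 × 111 = 45,990 g.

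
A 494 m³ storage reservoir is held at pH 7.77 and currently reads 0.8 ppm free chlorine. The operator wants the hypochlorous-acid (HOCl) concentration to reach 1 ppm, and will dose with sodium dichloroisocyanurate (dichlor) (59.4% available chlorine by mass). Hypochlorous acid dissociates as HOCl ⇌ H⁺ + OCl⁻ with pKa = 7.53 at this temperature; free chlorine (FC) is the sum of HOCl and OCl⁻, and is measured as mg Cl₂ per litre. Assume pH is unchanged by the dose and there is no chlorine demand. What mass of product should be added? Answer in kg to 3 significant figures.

1.61 kg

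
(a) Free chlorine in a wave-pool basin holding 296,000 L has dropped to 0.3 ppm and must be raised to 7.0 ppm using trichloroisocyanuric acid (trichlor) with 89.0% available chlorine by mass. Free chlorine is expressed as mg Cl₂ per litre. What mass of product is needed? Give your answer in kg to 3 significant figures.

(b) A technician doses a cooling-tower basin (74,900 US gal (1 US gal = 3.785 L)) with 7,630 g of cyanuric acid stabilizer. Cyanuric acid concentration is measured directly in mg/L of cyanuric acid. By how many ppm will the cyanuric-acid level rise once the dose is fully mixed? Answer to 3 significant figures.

(a) Chlorine deficit: 7.0 − 0.3 = 6.7 ppm = 6.7 mg/L as Cl₂.
(a) Cl₂ equivalent needed: 6.7 mg/L × 296,000 L = 1,983,000 mg = 1983 g.
(a) Product at 89.0% available chlorine: 1983 / 0.89 = 2228 g.

(b) Volume: 74,900 US gal × 3.785 L/gal = 283,496 L.
(b) Rise: 7,630 g / 283,496 L × 1000 = 26.91 mg/L.

(a) 2.23 kg; (b) 26.9 ppm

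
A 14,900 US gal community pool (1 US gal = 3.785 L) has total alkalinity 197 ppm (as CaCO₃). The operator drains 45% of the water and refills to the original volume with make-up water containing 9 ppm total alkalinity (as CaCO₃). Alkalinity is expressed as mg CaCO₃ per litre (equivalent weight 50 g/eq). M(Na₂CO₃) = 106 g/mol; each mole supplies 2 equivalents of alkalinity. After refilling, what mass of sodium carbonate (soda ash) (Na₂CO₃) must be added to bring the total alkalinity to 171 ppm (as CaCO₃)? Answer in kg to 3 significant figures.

Volume: 14,900 US gal × 3.785 L/gal = 56,396 L.
After draining 45% and refilling: 197 × 0.55 + 9 × 0.45 = 112.4 ppm.
Deficit to target: 171 − 112.4 = 58.6 mg/L.
As CaCO₃: 58.6 mg/L × 56,396 L = 3305 g; ÷ 50 g/eq ÷ 2 = 33.05 mol Na₂CO₃.
Mass: 33.05 × 106 = 3503 g.

3.50 kg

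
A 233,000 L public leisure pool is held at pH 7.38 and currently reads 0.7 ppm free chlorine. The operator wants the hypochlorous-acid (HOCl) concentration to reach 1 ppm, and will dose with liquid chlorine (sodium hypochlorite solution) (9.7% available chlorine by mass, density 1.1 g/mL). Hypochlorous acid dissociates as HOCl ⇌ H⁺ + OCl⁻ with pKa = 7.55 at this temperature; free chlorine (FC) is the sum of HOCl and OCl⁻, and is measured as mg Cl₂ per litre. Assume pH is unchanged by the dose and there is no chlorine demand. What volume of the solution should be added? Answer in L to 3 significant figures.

[OCl⁻]/[HOCl] = 10^(pH − pKa) = 10^(7.38 − 7.55) = 0.6761; fraction as HOCl = 1/(1 + 0.6761) = 0.5966.
Free chlorine required for 1 ppm HOCl: 1 / 0.5966 = 1.676 ppm.
FC to add: 1.676 − 0.7 = 0.9761 mg/L as Cl₂.
Cl₂ equivalent: 0.9761 mg/L × 233,000 L = 227.4 g.
Product at 9.7% available Cl: 227.4 / 0.097 = 2345 g.
Volume: 2345 g ÷ 1.1 g/mL = 2131 mL.

2.13 L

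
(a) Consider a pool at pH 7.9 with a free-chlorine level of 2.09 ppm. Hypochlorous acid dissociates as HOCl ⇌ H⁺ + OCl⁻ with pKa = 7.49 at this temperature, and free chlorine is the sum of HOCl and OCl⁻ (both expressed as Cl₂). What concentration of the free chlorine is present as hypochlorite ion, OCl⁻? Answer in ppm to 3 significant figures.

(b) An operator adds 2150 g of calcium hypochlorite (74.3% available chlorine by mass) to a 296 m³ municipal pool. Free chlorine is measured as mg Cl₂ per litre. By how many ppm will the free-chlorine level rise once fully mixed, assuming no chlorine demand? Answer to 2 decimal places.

(a) 1.50 ppm; (b) 5.40 ppm

(a) [OCl⁻]/[HOCl] = 10^(pH − pKa) = 10^(7.9 − 7.49) = 10^0.41 = 2.57.
(a) Fraction as HOCl = 1 / (1 + 2.57) = 0.2801.
(a) OCl⁻ = (1 − 0.2801) × 2.09 ppm = 1.505 ppm.

(b) Volume: 296 m³ = 296,000 L.
(b) Available chlorine delivered: 2150 g × 0.743 = 1597 g as Cl₂.
(b) Concentration rise: 1597 g / 296,000 L = 5.397 mg/L = 5.40 ppm.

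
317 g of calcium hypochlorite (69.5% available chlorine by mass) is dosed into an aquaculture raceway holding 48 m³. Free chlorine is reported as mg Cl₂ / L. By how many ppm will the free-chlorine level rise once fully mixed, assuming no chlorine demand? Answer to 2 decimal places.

4.59 ppm

Volume: 48 m³ = 48,000 L.
Available chlorine delivered: 317 g × 0.695 = 220.3 g as Cl₂.
Concentration rise: 220.3 g / 48,000 L = 4.59 mg/L = 4.59 ppm.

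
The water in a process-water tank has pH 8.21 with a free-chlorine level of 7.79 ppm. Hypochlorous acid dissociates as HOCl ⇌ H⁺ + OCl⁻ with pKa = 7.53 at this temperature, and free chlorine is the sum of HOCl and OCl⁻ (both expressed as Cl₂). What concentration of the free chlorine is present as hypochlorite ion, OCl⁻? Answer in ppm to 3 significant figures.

[OCl⁻]/[HOCl] = 10^(pH − pKa) = 10^(8.21 − 7.53) = 10^0.68 = 4.786.
Fraction as HOCl = 1 / (1 + 4.786) = 0.1728.
OCl⁻ = (1 − 0.1728) × 7.79 ppm = 6.444 ppm.

6.44 ppm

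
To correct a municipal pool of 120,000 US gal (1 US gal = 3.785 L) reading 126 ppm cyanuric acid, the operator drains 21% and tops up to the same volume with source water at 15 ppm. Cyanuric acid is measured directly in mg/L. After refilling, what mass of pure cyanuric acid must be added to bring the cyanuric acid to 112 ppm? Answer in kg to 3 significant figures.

Volume: 120,000 US gal × 3.785 L/gal = 454,200 L.
After draining 21% and refilling: 126 × 0.79 + 15 × 0.21 = 102.69 ppm.
Deficit to target: 112 − 102.69 = 9.31 mg/L.
Mass: 9.31 mg/L × 454,200 L = 4229 g cyanuric acid.

4.23 kg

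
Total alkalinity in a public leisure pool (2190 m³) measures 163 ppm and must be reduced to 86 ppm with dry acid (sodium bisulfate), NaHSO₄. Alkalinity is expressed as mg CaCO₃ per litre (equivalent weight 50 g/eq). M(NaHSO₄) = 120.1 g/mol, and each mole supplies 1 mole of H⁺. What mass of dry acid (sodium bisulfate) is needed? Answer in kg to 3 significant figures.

405 kg

Volume: 2190 m³ = 2,190,000 L.
Alkalinity to neutralize: (163 − 86) = 77 mg/L as CaCO₃ × 2,190,000 L = 168,600 g as CaCO₃.
Equivalents of H⁺ required: 168,600 ÷ 50 g/eq = 3373 eq = 3373 mol NaHSO₄.
Mass of NaHSO₄: 3373 × 120.1 = 405,000 g.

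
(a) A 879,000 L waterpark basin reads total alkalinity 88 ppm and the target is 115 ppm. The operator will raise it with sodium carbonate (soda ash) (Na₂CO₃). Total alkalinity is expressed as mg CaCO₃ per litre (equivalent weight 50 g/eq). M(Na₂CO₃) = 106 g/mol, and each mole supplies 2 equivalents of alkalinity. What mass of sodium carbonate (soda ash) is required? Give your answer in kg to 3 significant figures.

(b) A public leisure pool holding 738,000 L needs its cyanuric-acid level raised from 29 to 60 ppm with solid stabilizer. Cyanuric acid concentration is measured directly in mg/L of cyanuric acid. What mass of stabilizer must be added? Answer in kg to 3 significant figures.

(a) 25.2 kg; (b) 22.9 kg

(a) Alkalinity to add: (115 − 88) = 27 mg/L as CaCO₃ × 879,000 L = 23,730 g as CaCO₃.
(a) Equivalents: 23,730 g ÷ 50 g/eq = 474.7 eq.
(a) Each mole of Na₂CO₃ supplies 2 eq, so 474.7 / 2 = 237.3 mol.
(a) Mass: 237.3 mol × 106 g/mol = 25,160 g.

(b) CYA to add: (60 − 29) = 31 mg/L × 738,000 L = 22,880 g cyanuric acid.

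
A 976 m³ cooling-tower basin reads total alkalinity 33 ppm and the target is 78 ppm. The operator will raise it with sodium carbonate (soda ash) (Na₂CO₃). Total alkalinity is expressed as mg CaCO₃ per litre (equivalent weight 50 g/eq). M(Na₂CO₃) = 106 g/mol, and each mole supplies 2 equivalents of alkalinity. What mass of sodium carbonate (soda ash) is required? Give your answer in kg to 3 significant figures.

Volume: 976 m³ = 976,000 L.
Alkalinity to add: (78 − 33) = 45 mg/L as CaCO₃ × 976,000 L = 43,920 g as CaCO₃.
Equivalents: 43,920 g ÷ 50 g/eq = 878.4 eq.
Each mole of Na₂CO₃ supplies 2 eq, so 878.4 / 2 = 439.2 mol.
Mass: 439.2 mol × 106 g/mol = 46,560 g.

46.6 kg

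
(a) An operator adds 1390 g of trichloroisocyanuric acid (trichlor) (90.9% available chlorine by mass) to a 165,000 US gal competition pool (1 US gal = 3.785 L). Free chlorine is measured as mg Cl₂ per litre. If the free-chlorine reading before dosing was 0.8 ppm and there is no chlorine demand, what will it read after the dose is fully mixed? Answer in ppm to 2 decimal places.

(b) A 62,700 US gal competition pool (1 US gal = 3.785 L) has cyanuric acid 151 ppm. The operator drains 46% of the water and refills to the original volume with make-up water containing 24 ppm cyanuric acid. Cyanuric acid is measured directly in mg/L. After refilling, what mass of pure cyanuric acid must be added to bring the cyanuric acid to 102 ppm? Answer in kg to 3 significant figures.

(a) Volume: 165,000 US gal × 3.785 L/gal = 624,525 L.
(a) Available chlorine delivered: 1390 g × 0.909 = 1264 g as Cl₂.
(a) Concentration rise: 1264 g / 624,525 L = 2.023 mg/L = 2.02 ppm.
(a) Final FC: 0.8 + 2.02 = 2.82 ppm.

(b) Volume: 62,700 US gal × 3.785 L/gal = 237,320 L.
(b) After draining 46% and refilling: 151 × 0.54 + 24 × 0.46 = 92.58 ppm.
(b) Deficit to target: 102 − 92.58 = 9.42 mg/L.
(b) Mass: 9.42 mg/L × 237,320 L = 2236 g cyanuric acid.

(a) 2.82 ppm; (b) 2.24 kg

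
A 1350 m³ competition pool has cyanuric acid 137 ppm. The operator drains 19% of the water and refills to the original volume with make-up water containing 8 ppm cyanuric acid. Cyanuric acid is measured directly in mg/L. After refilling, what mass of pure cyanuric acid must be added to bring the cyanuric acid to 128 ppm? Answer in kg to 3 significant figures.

20.9 kg

Volume: 1350 m³ = 1,350,000 L.
After draining 19% and refilling: 137 × 0.81 + 8 × 0.19 = 112.49 ppm.
Deficit to target: 128 − 112.49 = 15.51 mg/L.
Mass: 15.51 mg/L × 1,350,000 L = 20,940 g cyanuric acid.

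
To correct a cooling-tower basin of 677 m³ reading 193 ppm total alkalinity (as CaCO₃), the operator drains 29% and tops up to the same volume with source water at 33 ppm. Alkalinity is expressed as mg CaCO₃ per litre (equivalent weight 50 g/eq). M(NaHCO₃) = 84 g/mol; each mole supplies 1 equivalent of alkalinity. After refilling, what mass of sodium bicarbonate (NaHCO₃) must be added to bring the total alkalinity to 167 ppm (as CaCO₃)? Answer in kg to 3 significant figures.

23.2 kg

Volume: 677 m³ = 677,000 L.
After draining 29% and refilling: 193 × 0.71 + 33 × 0.29 = 146.6 ppm.
Deficit to target: 167 − 146.6 = 20.4 mg/L.
As CaCO₃: 20.4 mg/L × 677,000 L = 13,810 g; ÷ 50 g/eq ÷ 1 = 276.2 mol NaHCO₃.
Mass: 276.2 × 84 = 23,200 g.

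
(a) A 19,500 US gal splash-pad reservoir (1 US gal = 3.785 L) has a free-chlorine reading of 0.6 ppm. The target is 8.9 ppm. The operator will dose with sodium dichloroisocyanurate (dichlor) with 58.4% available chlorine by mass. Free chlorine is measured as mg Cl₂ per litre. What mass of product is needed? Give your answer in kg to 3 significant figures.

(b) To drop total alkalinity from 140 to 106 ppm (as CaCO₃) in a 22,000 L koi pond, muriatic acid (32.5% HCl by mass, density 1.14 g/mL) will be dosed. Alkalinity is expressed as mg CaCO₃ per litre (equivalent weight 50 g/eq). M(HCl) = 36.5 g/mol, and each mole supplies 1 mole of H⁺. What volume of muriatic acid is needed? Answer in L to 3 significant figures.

(a) Volume: 19,500 US gal × 3.785 L/gal = 73,808 L.
(a) Chlorine deficit: 8.9 − 0.6 = 8.3 ppm = 8.3 mg/L as Cl₂.
(a) Cl₂ equivalent needed: 8.3 mg/L × 73,808 L = 612,600 mg = 612.6 g.
(a) Product at 58.4% available chlorine: 612.6 / 0.584 = 1049 g.

(b) Alkalinity to neutralize: (140 − 106) = 34 mg/L as CaCO₃ × 22,000 L = 748 g as CaCO₃.
(b) Equivalents of H⁺ required: 748 ÷ 50 g/eq = 14.96 eq = 14.96 mol HCl.
(b) Mass of HCl: 14.96 × 36.5 = 546 g.
(b) Mass of 32.5% solution: 546 / 0.325 = 1680 g.
(b) Volume: 1680 g ÷ 1.14 g/mL = 1474 mL.

(a) 1.05 kg; (b) 1.47 L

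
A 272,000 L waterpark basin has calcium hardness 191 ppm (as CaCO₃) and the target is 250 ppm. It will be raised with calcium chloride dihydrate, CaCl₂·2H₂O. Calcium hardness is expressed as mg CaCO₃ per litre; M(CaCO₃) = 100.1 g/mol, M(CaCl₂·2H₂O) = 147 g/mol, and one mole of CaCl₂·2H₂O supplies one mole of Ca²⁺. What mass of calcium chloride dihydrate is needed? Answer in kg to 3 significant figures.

23.6 kg

Hardness to add: (250 − 191) = 59 mg/L as CaCO₃ × 272,000 L = 16,050 g as CaCO₃.
Moles of Ca²⁺ (1 mol Ca²⁺ ≡ 1 mol CaCO₃): 16,050 / 100.1 g/mol = 160.3 mol.
Mass of CaCl₂·2H₂O: 160.3 × 147 = 23,570 g.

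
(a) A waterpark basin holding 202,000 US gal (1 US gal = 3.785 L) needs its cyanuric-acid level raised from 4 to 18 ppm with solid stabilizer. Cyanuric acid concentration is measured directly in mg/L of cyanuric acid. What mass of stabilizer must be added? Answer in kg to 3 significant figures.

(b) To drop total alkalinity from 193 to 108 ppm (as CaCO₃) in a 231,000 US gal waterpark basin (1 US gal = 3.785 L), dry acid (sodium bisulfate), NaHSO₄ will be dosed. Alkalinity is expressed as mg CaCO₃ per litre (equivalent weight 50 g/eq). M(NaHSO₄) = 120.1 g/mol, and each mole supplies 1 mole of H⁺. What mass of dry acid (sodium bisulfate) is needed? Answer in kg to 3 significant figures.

(a) 10.7 kg; (b) 179 kg

(a) Volume: 202,000 US gal × 3.785 L/gal = 764,570 L.
(a) CYA to add: (18 − 4) = 14 mg/L × 764,570 L = 10,700 g cyanuric acid.

(b) Volume: 231,000 US gal × 3.785 L/gal = 874,335 L.
(b) Alkalinity to neutralize: (193 − 108) = 85 mg/L as CaCO₃ × 874,335 L = 74,320 g as CaCO₃.
(b) Equivalents of H⁺ required: 74,320 ÷ 50 g/eq = 1486 eq = 1486 mol NaHSO₄.
(b) Mass of NaHSO₄: 1486 × 120.1 = 178,500 g.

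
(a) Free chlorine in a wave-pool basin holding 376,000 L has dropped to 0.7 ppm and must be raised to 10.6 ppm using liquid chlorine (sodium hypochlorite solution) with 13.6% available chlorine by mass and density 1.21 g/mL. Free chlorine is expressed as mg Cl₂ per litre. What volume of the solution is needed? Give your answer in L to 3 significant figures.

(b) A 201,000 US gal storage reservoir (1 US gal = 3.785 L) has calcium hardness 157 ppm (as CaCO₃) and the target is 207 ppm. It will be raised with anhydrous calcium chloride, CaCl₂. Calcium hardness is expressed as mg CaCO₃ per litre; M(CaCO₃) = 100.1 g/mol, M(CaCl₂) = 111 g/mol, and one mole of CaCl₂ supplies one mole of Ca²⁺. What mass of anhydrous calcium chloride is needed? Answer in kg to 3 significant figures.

(a) Chlorine deficit: 10.6 − 0.7 = 9.9 ppm = 9.9 mg/L as Cl₂.
(a) Cl₂ equivalent needed: 9.9 mg/L × 376,000 L = 3,722,000 mg = 3722 g.
(a) Product at 13.6% available chlorine: 3722 / 0.136 = 27,370 g.
(a) Volume at density 1.21 g/mL: 27,370 g ÷ 1.21 g/mL = 22,620 mL.

(b) Volume: 201,000 US gal × 3.785 L/gal = 760,785 L.
(b) Hardness to add: (207 − 157) = 50 mg/L as CaCO₃ × 760,785 L = 38,040 g as CaCO₃.
(b) Moles of Ca²⁺ (1 mol Ca²⁺ ≡ 1 mol CaCO₃): 38,040 / 100.1 g/mol = 380 mol.
(b) Mass of CaCl₂: 380 × 111 = 42,180 g.

(a) 22.6 L; (b) 42.2 kg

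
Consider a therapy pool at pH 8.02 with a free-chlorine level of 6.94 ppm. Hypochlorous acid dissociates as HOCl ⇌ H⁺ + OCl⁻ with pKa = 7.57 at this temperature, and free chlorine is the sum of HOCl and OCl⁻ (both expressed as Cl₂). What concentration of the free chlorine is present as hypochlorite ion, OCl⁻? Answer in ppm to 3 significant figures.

5.12 ppm

[OCl⁻]/[HOCl] = 10^(pH − pKa) = 10^(8.02 − 7.57) = 10^0.45 = 2.818.
Fraction as HOCl = 1 / (1 + 2.818) = 0.2619.
OCl⁻ = (1 − 0.2619) × 6.94 ppm = 5.122 ppm.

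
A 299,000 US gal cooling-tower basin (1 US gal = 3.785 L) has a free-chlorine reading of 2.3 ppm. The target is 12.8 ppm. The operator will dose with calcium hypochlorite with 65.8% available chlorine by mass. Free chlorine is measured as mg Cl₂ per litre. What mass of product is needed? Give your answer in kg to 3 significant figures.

18.1 kg

Volume: 299,000 US gal × 3.785 L/gal = 1,131,715 L.
Chlorine deficit: 12.8 − 2.3 = 10.5 ppm = 10.5 mg/L as Cl₂.
Cl₂ equivalent needed: 10.5 mg/L × 1,131,715 L = 11,880,000 mg = 11,880 g.
Product at 65.8% available chlorine: 11,880 / 0.658 = 18,060 g.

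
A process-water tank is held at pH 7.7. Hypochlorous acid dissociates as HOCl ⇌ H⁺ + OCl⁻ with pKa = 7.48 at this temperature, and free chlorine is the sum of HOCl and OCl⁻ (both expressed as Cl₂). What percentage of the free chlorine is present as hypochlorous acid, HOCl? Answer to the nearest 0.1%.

37.6%

[OCl⁻]/[HOCl] = 10^(pH − pKa) = 10^(7.7 − 7.48) = 10^0.22 = 1.66.
Fraction as HOCl = 1 / (1 + 1.66) = 0.376.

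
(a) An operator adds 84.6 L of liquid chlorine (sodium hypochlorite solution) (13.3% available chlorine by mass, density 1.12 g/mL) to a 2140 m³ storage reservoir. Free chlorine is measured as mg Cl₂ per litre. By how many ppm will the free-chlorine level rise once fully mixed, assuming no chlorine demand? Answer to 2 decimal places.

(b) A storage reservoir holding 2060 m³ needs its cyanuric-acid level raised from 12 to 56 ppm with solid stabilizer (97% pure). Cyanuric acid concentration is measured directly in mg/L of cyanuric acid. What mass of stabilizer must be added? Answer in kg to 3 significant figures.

(a) 5.89 ppm; (b) 93.4 kg

(a) Volume: 2140 m³ = 2,140,000 L.
(a) Mass of solution: 84.6 L × 1000 mL/L × 1.12 g/mL = 94,750 g.
(a) Available chlorine delivered: 94,750 g × 0.133 = 12,600 g as Cl₂.
(a) Concentration rise: 12,600 g / 2,140,000 L = 5.889 mg/L = 5.89 ppm.

(b) Volume: 2060 m³ = 2,060,000 L.
(b) CYA to add: (56 − 12) = 44 mg/L × 2,060,000 L = 90,640 g cyanuric acid.
(b) At 97% purity: 90,640 / 0.97 = 93,440 g product.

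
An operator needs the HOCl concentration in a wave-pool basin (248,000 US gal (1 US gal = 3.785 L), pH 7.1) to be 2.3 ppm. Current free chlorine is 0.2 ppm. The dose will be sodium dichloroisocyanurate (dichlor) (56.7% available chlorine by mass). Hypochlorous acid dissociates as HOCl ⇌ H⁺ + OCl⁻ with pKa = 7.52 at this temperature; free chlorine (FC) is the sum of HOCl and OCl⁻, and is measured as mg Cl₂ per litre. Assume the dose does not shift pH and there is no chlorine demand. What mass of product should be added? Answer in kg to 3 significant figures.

4.92 kg

Volume: 248,000 US gal × 3.785 L/gal = 938,680 L.
[OCl⁻]/[HOCl] = 10^(pH − pKa) = 10^(7.1 − 7.52) = 0.3802; fraction as HOCl = 1/(1 + 0.3802) = 0.7245.
Free chlorine required for 2.3 ppm HOCl: 2.3 / 0.7245 = 3.174 ppm.
FC to add: 3.174 − 0.2 = 2.974 mg/L as Cl₂.
Cl₂ equivalent: 2.974 mg/L × 938,680 L = 2792 g.
Product at 56.7% available Cl: 2792 / 0.567 = 4924 g.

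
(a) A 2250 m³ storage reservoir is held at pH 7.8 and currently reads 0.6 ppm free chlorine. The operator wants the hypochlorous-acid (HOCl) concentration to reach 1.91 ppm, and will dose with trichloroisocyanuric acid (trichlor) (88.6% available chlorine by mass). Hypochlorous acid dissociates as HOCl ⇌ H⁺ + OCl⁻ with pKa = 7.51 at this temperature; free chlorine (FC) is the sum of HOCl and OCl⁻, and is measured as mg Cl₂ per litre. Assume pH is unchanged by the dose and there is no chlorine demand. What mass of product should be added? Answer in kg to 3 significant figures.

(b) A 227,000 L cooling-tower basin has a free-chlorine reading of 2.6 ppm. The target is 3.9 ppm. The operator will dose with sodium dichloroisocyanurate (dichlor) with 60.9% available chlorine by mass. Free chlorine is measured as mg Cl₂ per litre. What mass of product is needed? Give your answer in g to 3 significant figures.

(a) Volume: 2250 m³ = 2,250,000 L.
(a) [OCl⁻]/[HOCl] = 10^(pH − pKa) = 10^(7.8 − 7.51) = 1.95; fraction as HOCl = 1/(1 + 1.95) = 0.339.
(a) Free chlorine required for 1.91 ppm HOCl: 1.91 / 0.339 = 5.634 ppm.
(a) FC to add: 5.634 − 0.6 = 5.034 mg/L as Cl₂.
(a) Cl₂ equivalent: 5.034 mg/L × 2,250,000 L = 11,330 g.
(a) Product at 88.6% available Cl: 11,330 / 0.886 = 12,780 g.

(b) Chlorine deficit: 3.9 − 2.6 = 1.3 ppm = 1.3 mg/L as Cl₂.
(b) Cl₂ equivalent needed: 1.3 mg/L × 227,000 L = 295,100 mg = 295.1 g.
(b) Product at 60.9% available chlorine: 295.1 / 0.609 = 484.6 g.

(a) 12.8 kg; (b) 485 g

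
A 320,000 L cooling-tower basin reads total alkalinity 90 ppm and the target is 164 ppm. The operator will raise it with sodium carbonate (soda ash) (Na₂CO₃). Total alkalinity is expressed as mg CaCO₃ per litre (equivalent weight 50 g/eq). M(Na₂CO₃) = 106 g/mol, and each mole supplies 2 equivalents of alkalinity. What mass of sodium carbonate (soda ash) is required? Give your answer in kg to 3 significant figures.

25.1 kg

Alkalinity to add: (164 − 90) = 74 mg/L as CaCO₃ × 320,000 L = 23,680 g as CaCO₃.
Equivalents: 23,680 g ÷ 50 g/eq = 473.6 eq.
Each mole of Na₂CO₃ supplies 2 eq, so 473.6 / 2 = 236.8 mol.
Mass: 236.8 mol × 106 g/mol = 25,100 g.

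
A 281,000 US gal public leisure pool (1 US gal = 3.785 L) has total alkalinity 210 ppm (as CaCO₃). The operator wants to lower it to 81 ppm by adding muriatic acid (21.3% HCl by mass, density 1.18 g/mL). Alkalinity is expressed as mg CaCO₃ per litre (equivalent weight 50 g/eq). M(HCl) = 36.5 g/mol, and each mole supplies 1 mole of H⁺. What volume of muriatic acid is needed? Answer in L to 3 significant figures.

398 L

Volume: 281,000 US gal × 3.785 L/gal = 1,063,585 L.
Alkalinity to neutralize: (210 − 81) = 129 mg/L as CaCO₃ × 1,063,585 L = 137,200 g as CaCO₃.
Equivalents of H⁺ required: 137,200 ÷ 50 g/eq = 2744 eq = 2744 mol HCl.
Mass of HCl: 2744 × 36.5 = 100,200 g.
Mass of 21.3% solution: 100,200 / 0.213 = 470,200 g.
Volume: 470,200 g ÷ 1.18 g/mL = 398,500 mL.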